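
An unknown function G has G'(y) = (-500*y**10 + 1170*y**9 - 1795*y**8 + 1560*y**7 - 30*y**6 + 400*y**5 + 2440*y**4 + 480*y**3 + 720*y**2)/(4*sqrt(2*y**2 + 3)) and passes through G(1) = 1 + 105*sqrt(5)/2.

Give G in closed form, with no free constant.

For G(y) to be correct, d/dy[G] must agree with the stated G'(y) identically.
A general antiderivative is -5*sqrt(2*y**2 + 3)*(y**4 - y**3 - 2*y**2)*(5*y**5/4 - 2*y**4 + 4*y**3 + 2*y) + C.
The condition gives C = 1 + 105*sqrt(5)/2 - (105*sqrt(5)/2) = 1.
So G(y) = -(25*y**9*sqrt(2*y**2 + 3) - 65*y**8*sqrt(2*y**2 + 3) + 70*y**7*sqrt(2*y**2 + 3) - 120*y**5*sqrt(2*y**2 + 3) - 40*y**4*sqrt(2*y**2 + 3) - 80*y**3*sqrt(2*y**2 + 3) - 4)/4.
Check: d/dy[-(25*y**9*sqrt(2*y**2 + 3) - 65*y**8*sqrt(2*y**2 + 3) + 70*y**7*sqrt(2*y**2 + 3) - 120*y**5*sqrt(2*y**2 + 3) - 40*y**4*sqrt(2*y**2 + 3) - 80*y**3*sqrt(2*y**2 + 3) - 4)/4] = (-500*y**10 + 1170*y**9 - 1795*y**8 + 1560*y**7 - 30*y**6 + 400*y**5 + 2440*y**4 + 480*y**3 + 720*y**2)/(4*sqrt(2*y**2 + 3)) = G'(y).

G(y) = -(25*y**9*sqrt(2*y**2 + 3) - 65*y**8*sqrt(2*y**2 + 3) + 70*y**7*sqrt(2*y**2 + 3) - 120*y**5*sqrt(2*y**2 + 3) - 40*y**4*sqrt(2*y**2 + 3) - 80*y**3*sqrt(2*y**2 + 3) - 4)/4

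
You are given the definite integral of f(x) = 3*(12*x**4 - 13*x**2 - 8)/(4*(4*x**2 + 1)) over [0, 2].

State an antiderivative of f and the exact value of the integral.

Differentiate the proposed F(x) back; it has to land on f(x) exactly.
F(x) = (3*x**3 - 12*x - 6*atan(2*x) + 8)/4 is an antiderivative of f.
Check: d/dx[(3*x**3 - 12*x - 6*atan(2*x) + 8)/4] = (36*x**4 - 39*x**2 - 24)/(16*x**2 + 4), which equals f(x).
F(2) = 2 - 3*atan(4)/2; F(0) = 2.
Integral = F(2) - F(0) = -3*atan(4)/2.

Antiderivative: F(x) = (3*x**3 - 12*x - 6*atan(2*x) + 8)/4; value = -3*atan(4)/2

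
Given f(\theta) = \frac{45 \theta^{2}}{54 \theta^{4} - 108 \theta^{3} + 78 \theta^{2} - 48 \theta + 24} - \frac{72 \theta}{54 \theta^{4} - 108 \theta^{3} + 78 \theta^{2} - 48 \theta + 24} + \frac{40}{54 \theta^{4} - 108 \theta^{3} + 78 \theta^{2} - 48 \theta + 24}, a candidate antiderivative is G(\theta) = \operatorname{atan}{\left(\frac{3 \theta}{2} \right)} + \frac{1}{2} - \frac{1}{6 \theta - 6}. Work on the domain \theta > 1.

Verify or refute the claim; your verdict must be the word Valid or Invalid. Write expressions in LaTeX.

d/d\theta[G] = \frac{45 \theta^{2} - 72 \theta + 40}{54 \theta^{4} - 108 \theta^{3} + 78 \theta^{2} - 48 \theta + 24}
This equals f(\theta) exactly, so the claim holds.

Valid. The derivative of G reproduces f.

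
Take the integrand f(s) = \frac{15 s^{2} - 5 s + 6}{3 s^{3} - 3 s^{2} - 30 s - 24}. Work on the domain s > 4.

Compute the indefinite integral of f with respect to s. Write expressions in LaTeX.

F(s) = \frac{113 \log{\left(s - 4 \right)}}{45} - \frac{26 \log{\left(s + 1 \right)}}{15} + \frac{38 \log{\left(s + 2 \right)}}{9} + C

The denominator factors as 3 \left(s - 4\right) \left(s + 1\right) \left(s + 2\right); partial fractions split f into directly integrable pieces: \frac{38}{9 \left(s + 2\right)} - \frac{26}{15 \left(s + 1\right)} + \frac{113}{45 \left(s - 4\right)}.
Check: d/ds[\frac{113 \log{\left(s - 4 \right)}}{45} - \frac{26 \log{\left(s + 1 \right)}}{15} + \frac{38 \log{\left(s + 2 \right)}}{9}] = \frac{15 s^{2} - 5 s + 6}{3 s^{3} - 3 s^{2} - 30 s - 24} = f(s).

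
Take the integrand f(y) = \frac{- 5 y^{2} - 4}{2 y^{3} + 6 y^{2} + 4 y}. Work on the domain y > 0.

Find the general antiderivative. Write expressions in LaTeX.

The denominator factors as 2 y \left(y + 1\right) \left(y + 2\right); partial fractions split f into directly integrable pieces: - \frac{6}{y + 2} + \frac{9}{2 \left(y + 1\right)} - \frac{1}{y}.
Check: d/dy[\frac{- 2 \log{\left(y \right)} + 9 \log{\left(y + 1 \right)} - 12 \log{\left(y + 2 \right)}}{2}] = \frac{- 5 y^{2} - 4}{2 y^{3} + 6 y^{2} + 4 y} = f(y).

F(y) = \frac{- 2 \log{\left(y \right)} + 9 \log{\left(y + 1 \right)} - 12 \log{\left(y + 2 \right)}}{2} + C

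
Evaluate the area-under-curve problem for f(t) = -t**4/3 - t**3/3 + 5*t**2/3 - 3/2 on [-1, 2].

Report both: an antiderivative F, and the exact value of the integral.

The integrand splits into summands that can be handled one at a time.
F(t) = -t**5/15 - t**4/12 + 5*t**3/9 - 3*t/2 is an antiderivative of f.
Check: d/dt[-t**5/15 - t**4/12 + 5*t**3/9 - 3*t/2] = -t**4/3 - t**3/3 + 5*t**2/3 - 3/2 = f(t).
F(2) = -91/45; F(-1) = 167/180.
Integral = F(2) - F(-1) = -59/20.

Antiderivative: F(t) = -t**5/15 - t**4/12 + 5*t**3/9 - 3*t/2; value = -59/20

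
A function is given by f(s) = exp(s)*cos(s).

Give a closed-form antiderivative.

An antiderivative is F(s) = (sin(s) + cos(s))*exp(s)/2.

Since d/ds undoes antidifferentiation here, F'(s) = f(s) is required of F(s).
Check: d/ds[(sin(s) + cos(s))*exp(s)/2] = exp(s)*cos(s) = f(s).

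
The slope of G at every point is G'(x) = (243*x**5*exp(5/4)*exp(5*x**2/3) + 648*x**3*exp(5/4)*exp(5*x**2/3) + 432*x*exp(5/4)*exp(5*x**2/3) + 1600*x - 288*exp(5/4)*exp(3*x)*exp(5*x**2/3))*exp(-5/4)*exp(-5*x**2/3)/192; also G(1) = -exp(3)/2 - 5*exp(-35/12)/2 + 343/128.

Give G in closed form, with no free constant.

Recover the given G'(x) by differentiating a candidate G(x); any mismatch rules it out.
A general antiderivative is -(-3*x**2/4 - 1)**3/2 - exp(3*x)/2 - 5*exp(-5*x**2/3 - 5/4)/2 + C.
The condition gives C = -exp(3)/2 - 5*exp(-35/12)/2 + 343/128 - (-exp(3)/2 - 5*exp(-35/12)/2 + 343/128) = 0.
So G(x) = -(-3*x**2/4 - 1)**3/2 - exp(3*x)/2 - 5*exp(-5*x**2/3 - 5/4)/2.
Check: d/dx[-(-3*x**2/4 - 1)**3/2 - exp(3*x)/2 - 5*exp(-5*x**2/3 - 5/4)/2] = (243*x**5*exp(5/4)*exp(5*x**2/3) + 648*x**3*exp(5/4)*exp(5*x**2/3) + 432*x*exp(5/4)*exp(5*x**2/3) + 1600*x - 288*exp(5/4)*exp(3*x)*exp(5*x**2/3))*exp(-5/4)*exp(-5*x**2/3)/192 = G'(x).

G(x) = -(-3*x**2/4 - 1)**3/2 - exp(3*x)/2 - 5*exp(-5*x**2/3 - 5/4)/2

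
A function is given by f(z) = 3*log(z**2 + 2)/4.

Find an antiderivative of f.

Since d/dz undoes antidifferentiation here, F'(z) = f(z) is required of F(z).
Check: d/dz[3*z*log(z**2 + 2)/4 - 3*z/2 + 3*sqrt(2)*atan(sqrt(2)*z/2)/2] = 3*log(z**2 + 2)/4 = f(z).

An antiderivative is F(z) = 3*z*log(z**2 + 2)/4 - 3*z/2 + 3*sqrt(2)*atan(sqrt(2)*z/2)/2.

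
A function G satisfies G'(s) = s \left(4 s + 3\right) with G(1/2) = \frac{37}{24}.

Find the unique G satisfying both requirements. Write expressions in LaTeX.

G(s) = \frac{8 s^{3} + 9 s^{2} + 6}{6}

Any candidate G(s) must reproduce the stated G'(s) exactly.
A general antiderivative is \frac{4 s^{3}}{3} + \frac{3 s^{2}}{2} + C.
The condition gives C = \frac{37}{24} - (\frac{13}{24}) = 1.
So G(s) = \frac{8 s^{3} + 9 s^{2} + 6}{6}.
Check: d/ds[\frac{8 s^{3} + 9 s^{2} + 6}{6}] = 4 s^{2} + 3 s, which equals G'(s).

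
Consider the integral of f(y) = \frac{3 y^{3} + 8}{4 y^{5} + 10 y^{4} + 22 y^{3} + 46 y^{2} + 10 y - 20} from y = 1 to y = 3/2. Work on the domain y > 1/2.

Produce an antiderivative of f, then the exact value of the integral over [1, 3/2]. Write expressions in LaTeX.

Antiderivative: F(y) = \frac{67 \log{\left(y - \frac{1}{2} \right)}}{630} - \frac{5 \log{\left(y + 1 \right)}}{36} - \frac{8 \log{\left(y + 2 \right)}}{45} + \frac{53 \log{\left(y^{2} + 5 \right)}}{504} + \frac{17 \sqrt{5} \operatorname{atan}{\left(\frac{\sqrt{5} y}{5} \right)}}{420}; value = - \frac{8 \log{\left(\frac{7}{2} \right)}}{45} - \frac{53 \log{\left(6 \right)}}{504} - \frac{5 \log{\left(\frac{5}{2} \right)}}{36} - \frac{17 \sqrt{5} \operatorname{atan}{\left(\frac{\sqrt{5}}{5} \right)}}{420} + \frac{17 \sqrt{5} \operatorname{atan}{\left(\frac{3 \sqrt{5}}{10} \right)}}{420} + \frac{103 \log{\left(2 \right)}}{420} + \frac{8 \log{\left(3 \right)}}{45} + \frac{53 \log{\left(\frac{29}{4} \right)}}{504}

The denominator factors as 2 \left(y + 1\right) \left(y + 2\right) \left(2 y - 1\right) \left(y^{2} + 5\right); partial fractions split f into directly integrable pieces: \frac{53 y + 51}{252 \left(y^{2} + 5\right)} + \frac{67}{315 \left(2 y - 1\right)} - \frac{8}{45 \left(y + 2\right)} - \frac{5}{36 \left(y + 1\right)}.
F(y) = \frac{67 \log{\left(y - \frac{1}{2} \right)}}{630} - \frac{5 \log{\left(y + 1 \right)}}{36} - \frac{8 \log{\left(y + 2 \right)}}{45} + \frac{53 \log{\left(y^{2} + 5 \right)}}{504} + \frac{17 \sqrt{5} \operatorname{atan}{\left(\frac{\sqrt{5} y}{5} \right)}}{420} is an antiderivative of f.
Check: d/dy[\frac{67 \log{\left(y - \frac{1}{2} \right)}}{630} - \frac{5 \log{\left(y + 1 \right)}}{36} - \frac{8 \log{\left(y + 2 \right)}}{45} + \frac{53 \log{\left(y^{2} + 5 \right)}}{504} + \frac{17 \sqrt{5} \operatorname{atan}{\left(\frac{\sqrt{5} y}{5} \right)}}{420}] = \frac{3 y^{3} + 8}{4 y^{5} + 10 y^{4} + 22 y^{3} + 46 y^{2} + 10 y - 20} = f(y).
F(3/2) = - \frac{8 \log{\left(\frac{7}{2} \right)}}{45} - \frac{5 \log{\left(\frac{5}{2} \right)}}{36} + \frac{17 \sqrt{5} \operatorname{atan}{\left(\frac{3 \sqrt{5}}{10} \right)}}{420} + \frac{53 \log{\left(\frac{29}{4} \right)}}{504}; F(1) = - \frac{8 \log{\left(3 \right)}}{45} - \frac{103 \log{\left(2 \right)}}{420} + \frac{17 \sqrt{5} \operatorname{atan}{\left(\frac{\sqrt{5}}{5} \right)}}{420} + \frac{53 \log{\left(6 \right)}}{504}.
Integral = F(3/2) - F(1) = - \frac{8 \log{\left(\frac{7}{2} \right)}}{45} - \frac{53 \log{\left(6 \right)}}{504} - \frac{5 \log{\left(\frac{5}{2} \right)}}{36} - \frac{17 \sqrt{5} \operatorname{atan}{\left(\frac{\sqrt{5}}{5} \right)}}{420} + \frac{17 \sqrt{5} \operatorname{atan}{\left(\frac{3 \sqrt{5}}{10} \right)}}{420} + \frac{103 \log{\left(2 \right)}}{420} + \frac{8 \log{\left(3 \right)}}{45} + \frac{53 \log{\left(\frac{29}{4} \right)}}{504}.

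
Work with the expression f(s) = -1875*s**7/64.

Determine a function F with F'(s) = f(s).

An antiderivative is F(s) = -1875*s**8/512.

For F(s) to be correct the identity F'(s) - f(s) = 0 must hold.
Check: d/ds[-1875*s**8/512] = -1875*s**7/64 = f(s).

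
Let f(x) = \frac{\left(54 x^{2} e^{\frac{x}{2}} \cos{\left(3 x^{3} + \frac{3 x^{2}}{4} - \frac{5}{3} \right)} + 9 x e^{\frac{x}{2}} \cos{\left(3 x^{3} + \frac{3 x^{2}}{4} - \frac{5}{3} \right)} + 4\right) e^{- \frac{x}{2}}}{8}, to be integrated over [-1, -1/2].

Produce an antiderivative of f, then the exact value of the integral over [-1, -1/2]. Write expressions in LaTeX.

Antiderivative: F(x) = \frac{\left(3 e^{\frac{x}{2}} \sin{\left(3 x^{3} + \frac{3 x^{2}}{4} - \frac{5}{3} \right)} - 4\right) e^{- \frac{x}{2}}}{4}; value = - e^{\frac{1}{4}} - \frac{3 \sin{\left(\frac{89}{48} \right)}}{4} + \frac{3 \sin{\left(\frac{47}{12} \right)}}{4} + e^{\frac{1}{2}}

Check any antiderivative F(x) by computing F'(x) and comparing it with f(x).
F(x) = \frac{\left(3 e^{\frac{x}{2}} \sin{\left(3 x^{3} + \frac{3 x^{2}}{4} - \frac{5}{3} \right)} - 4\right) e^{- \frac{x}{2}}}{4} is an antiderivative of f.
Check: d/dx[\frac{\left(3 e^{\frac{x}{2}} \sin{\left(3 x^{3} + \frac{3 x^{2}}{4} - \frac{5}{3} \right)} - 4\right) e^{- \frac{x}{2}}}{4}] = \frac{\left(54 x^{2} e^{\frac{x}{2}} \cos{\left(3 x^{3} + \frac{3 x^{2}}{4} - \frac{5}{3} \right)} + 9 x e^{\frac{x}{2}} \cos{\left(3 x^{3} + \frac{3 x^{2}}{4} - \frac{5}{3} \right)} + 4\right) e^{- \frac{x}{2}}}{8} = f(x).
F(-1/2) = - e^{\frac{1}{4}} - \frac{3 \sin{\left(\frac{89}{48} \right)}}{4}; F(-1) = - e^{\frac{1}{2}} - \frac{3 \sin{\left(\frac{47}{12} \right)}}{4}.
Integral = F(-1/2) - F(-1) = - e^{\frac{1}{4}} - \frac{3 \sin{\left(\frac{89}{48} \right)}}{4} + \frac{3 \sin{\left(\frac{47}{12} \right)}}{4} + e^{\frac{1}{2}}.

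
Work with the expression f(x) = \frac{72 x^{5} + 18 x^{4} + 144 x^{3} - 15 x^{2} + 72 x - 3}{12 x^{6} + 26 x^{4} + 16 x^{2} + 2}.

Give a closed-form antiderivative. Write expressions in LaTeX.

An antiderivative is F(x) = - \frac{3 x}{2 x^{2} + 2} + 3 \log{\left(2 x^{2} + \frac{1}{3} \right)}.

Check any antiderivative F(x) by computing F'(x) and comparing it with f(x).
Check: d/dx[- \frac{3 x}{2 x^{2} + 2} + 3 \log{\left(2 x^{2} + \frac{1}{3} \right)}] = \frac{72 x^{5} + 18 x^{4} + 144 x^{3} - 15 x^{2} + 72 x - 3}{12 x^{6} + 26 x^{4} + 16 x^{2} + 2} = f(x).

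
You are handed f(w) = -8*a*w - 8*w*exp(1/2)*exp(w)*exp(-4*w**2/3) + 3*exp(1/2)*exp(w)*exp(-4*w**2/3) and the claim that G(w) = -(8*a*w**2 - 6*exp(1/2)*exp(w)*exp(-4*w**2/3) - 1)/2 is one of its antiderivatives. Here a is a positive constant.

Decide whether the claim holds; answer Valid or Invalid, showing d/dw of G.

d/dw[G] = (-8*a*w*exp(4*w**2/3) - 8*w*exp(1/2)*exp(w) + 3*exp(1/2)*exp(w))*exp(-4*w**2/3)
This equals f(w) exactly, so the claim holds.

Valid - the claim checks out under differentiation.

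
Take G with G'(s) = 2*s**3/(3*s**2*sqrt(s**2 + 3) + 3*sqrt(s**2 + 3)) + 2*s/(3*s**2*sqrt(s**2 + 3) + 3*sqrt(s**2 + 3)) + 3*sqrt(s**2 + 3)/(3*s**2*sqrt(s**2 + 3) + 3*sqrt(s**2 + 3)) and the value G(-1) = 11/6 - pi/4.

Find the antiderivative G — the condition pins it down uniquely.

The integrand splits into summands that can be handled one at a time.
A general antiderivative is 2*sqrt(s**2 + 3)/3 + atan(s) + C.
The condition gives C = 11/6 - pi/4 - (4/3 - pi/4) = 1/2.
So G(s) = 2*sqrt(s**2 + 3)/3 + atan(s) + 1/2.
Check: d/ds[2*sqrt(s**2 + 3)/3 + atan(s) + 1/2] = (2*s**3 + 2*s + 3*sqrt(s**2 + 3))/(3*s**2*sqrt(s**2 + 3) + 3*sqrt(s**2 + 3)), which equals G'(s).

G(s) = 2*sqrt(s**2 + 3)/3 + atan(s) + 1/2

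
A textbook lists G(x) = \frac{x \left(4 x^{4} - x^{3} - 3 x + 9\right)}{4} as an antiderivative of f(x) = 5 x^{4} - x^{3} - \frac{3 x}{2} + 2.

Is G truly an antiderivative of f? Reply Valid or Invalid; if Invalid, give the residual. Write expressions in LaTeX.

Invalid: d/dx[G] - f = \frac{1}{4}, which is not 0.

d/dx[G] = 5 x^{4} - x^{3} - \frac{3 x}{2} + \frac{9}{4}
d/dx[G] - f(x) = \frac{1}{4} != 0.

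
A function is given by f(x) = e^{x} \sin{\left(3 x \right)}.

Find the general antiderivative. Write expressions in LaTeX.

Differentiate the proposed F(x) back; it has to land on f(x) exactly.
Check: d/dx[\frac{e^{x} \sin{\left(3 x \right)}}{10} - \frac{3 e^{x} \cos{\left(3 x \right)}}{10}] = e^{x} \sin{\left(3 x \right)} = f(x).

F(x) = \frac{e^{x} \sin{\left(3 x \right)}}{10} - \frac{3 e^{x} \cos{\left(3 x \right)}}{10} + C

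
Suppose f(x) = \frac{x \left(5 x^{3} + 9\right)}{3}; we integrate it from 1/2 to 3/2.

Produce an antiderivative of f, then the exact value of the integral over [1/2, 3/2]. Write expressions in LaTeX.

Antiderivative: F(x) = \frac{x^{5}}{3} + \frac{3 x^{2}}{2}; value = \frac{265}{48}

Whatever form F(x) takes, F'(x) = f(x) is non-negotiable.
F(x) = \frac{x^{5}}{3} + \frac{3 x^{2}}{2} is an antiderivative of f.
Check: d/dx[\frac{x^{5}}{3} + \frac{3 x^{2}}{2}] = \frac{5 x^{4}}{3} + 3 x, which equals f(x).
F(3/2) = \frac{189}{32}; F(1/2) = \frac{37}{96}.
Integral = F(3/2) - F(1/2) = \frac{265}{48}.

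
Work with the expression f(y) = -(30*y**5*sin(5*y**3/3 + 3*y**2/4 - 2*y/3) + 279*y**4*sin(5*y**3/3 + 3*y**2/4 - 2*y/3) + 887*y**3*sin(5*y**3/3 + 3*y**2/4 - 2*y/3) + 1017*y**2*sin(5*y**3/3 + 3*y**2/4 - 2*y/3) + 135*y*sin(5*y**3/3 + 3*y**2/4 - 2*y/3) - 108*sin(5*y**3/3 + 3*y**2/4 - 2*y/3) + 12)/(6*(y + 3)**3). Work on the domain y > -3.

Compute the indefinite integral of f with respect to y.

For F(y) to be correct the identity F'(y) - f(y) = 0 must hold.
Check: d/dy[(y**2*cos(5*y**3/3 + 3*y**2/4 - 2*y/3) + 6*y*cos(5*y**3/3 + 3*y**2/4 - 2*y/3) + 9*cos(5*y**3/3 + 3*y**2/4 - 2*y/3) + 1)/(y + 3)**2] = (-30*y**5*sin(5*y**3/3 + 3*y**2/4 - 2*y/3) - 279*y**4*sin(5*y**3/3 + 3*y**2/4 - 2*y/3) - 887*y**3*sin(5*y**3/3 + 3*y**2/4 - 2*y/3) - 1017*y**2*sin(5*y**3/3 + 3*y**2/4 - 2*y/3) - 135*y*sin(5*y**3/3 + 3*y**2/4 - 2*y/3) + 108*sin(5*y**3/3 + 3*y**2/4 - 2*y/3) - 12)/(6*y**3 + 54*y**2 + 162*y + 162), which equals f(y).

F(y) = (y**2*cos(5*y**3/3 + 3*y**2/4 - 2*y/3) + 6*y*cos(5*y**3/3 + 3*y**2/4 - 2*y/3) + 9*cos(5*y**3/3 + 3*y**2/4 - 2*y/3) + 1)/(y + 3)**2 + C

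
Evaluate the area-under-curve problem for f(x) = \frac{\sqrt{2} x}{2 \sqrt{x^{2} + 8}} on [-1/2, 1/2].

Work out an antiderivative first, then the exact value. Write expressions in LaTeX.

f matches the chain-rule pattern g'(h)*h' with inner function h(x) = \frac{x^{2}}{2} + 4; substituting u = h(x) collapses the integral.
F(x) = \sqrt{\frac{x^{2}}{2} + 4} is an antiderivative of f.
Check: d/dx[\sqrt{\frac{x^{2}}{2} + 4}] = \frac{\sqrt{2} x}{2 \sqrt{x^{2} + 8}} = f(x).
F(1/2) = \frac{\sqrt{66}}{4}; F(-1/2) = \frac{\sqrt{66}}{4}.
Integral = F(1/2) - F(-1/2) = 0.

Antiderivative: F(x) = \sqrt{\frac{x^{2}}{2} + 4}; value = 0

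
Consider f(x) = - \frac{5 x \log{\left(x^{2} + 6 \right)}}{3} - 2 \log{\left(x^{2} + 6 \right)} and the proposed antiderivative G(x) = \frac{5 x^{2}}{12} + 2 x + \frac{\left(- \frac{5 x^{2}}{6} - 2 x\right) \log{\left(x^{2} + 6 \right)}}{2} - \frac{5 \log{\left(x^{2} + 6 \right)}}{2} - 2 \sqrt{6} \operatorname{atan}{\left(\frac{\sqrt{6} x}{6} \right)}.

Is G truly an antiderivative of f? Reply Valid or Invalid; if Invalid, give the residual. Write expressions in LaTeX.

Invalid: d/dx[G] - f = \frac{5 x \log{\left(x^{2} + 6 \right)}}{6} + \log{\left(x^{2} + 6 \right)}, which is not 0.

d/dx[G] = - \frac{5 x \log{\left(x^{2} + 6 \right)}}{6} - \log{\left(x^{2} + 6 \right)}
d/dx[G] - f(x) = \frac{5 x \log{\left(x^{2} + 6 \right)}}{6} + \log{\left(x^{2} + 6 \right)} != 0.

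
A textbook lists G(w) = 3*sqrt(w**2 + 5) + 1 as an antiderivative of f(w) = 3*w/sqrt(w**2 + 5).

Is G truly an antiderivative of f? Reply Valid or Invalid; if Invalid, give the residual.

d/dw[G] = 3*w/sqrt(w**2 + 5)
This equals f(w) exactly, so the claim holds.

Valid. The derivative of G reproduces f.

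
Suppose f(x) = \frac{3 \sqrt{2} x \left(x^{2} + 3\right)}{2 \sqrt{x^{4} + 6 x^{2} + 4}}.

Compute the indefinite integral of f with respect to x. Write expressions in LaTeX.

The substitution u = \frac{x^{4}}{2} + 3 x^{2} + 2 works: f is exactly (dF/du)*(du/dx) for that inner function.
Check: d/dx[\frac{3 \sqrt{2} \sqrt{x^{4} + 6 x^{2} + 4}}{4}] = \frac{3 \sqrt{2} x^{3} + 9 \sqrt{2} x}{2 \sqrt{x^{4} + 6 x^{2} + 4}}, which equals f(x).

F(x) = \frac{3 \sqrt{2} \sqrt{x^{4} + 6 x^{2} + 4}}{4} + C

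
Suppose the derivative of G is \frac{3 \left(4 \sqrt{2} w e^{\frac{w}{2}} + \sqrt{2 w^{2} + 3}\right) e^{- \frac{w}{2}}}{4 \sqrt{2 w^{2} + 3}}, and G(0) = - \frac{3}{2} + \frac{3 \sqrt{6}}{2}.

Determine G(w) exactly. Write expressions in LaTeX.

G(w) = \frac{3 \left(\sqrt{2} \sqrt{2 w^{2} + 3} e^{\frac{w}{2}} - 1\right) e^{- \frac{w}{2}}}{2}

Differentiate the proposed G(w) back; it has to land on the given G'(w).
A general antiderivative is 3 \sqrt{w^{2} + \frac{3}{2}} - \frac{3 e^{- \frac{w}{2}}}{2} + C.
The condition gives C = - \frac{3}{2} + \frac{3 \sqrt{6}}{2} - (- \frac{3}{2} + \frac{3 \sqrt{6}}{2}) = 0.
So G(w) = \frac{3 \left(\sqrt{2} \sqrt{2 w^{2} + 3} e^{\frac{w}{2}} - 1\right) e^{- \frac{w}{2}}}{2}.
Check: d/dw[\frac{3 \left(\sqrt{2} \sqrt{2 w^{2} + 3} e^{\frac{w}{2}} - 1\right) e^{- \frac{w}{2}}}{2}] = \frac{\left(12 \sqrt{2} w e^{\frac{w}{2}} + 3 \sqrt{2 w^{2} + 3}\right) e^{- \frac{w}{2}}}{4 \sqrt{2 w^{2} + 3}}, which equals G'(w).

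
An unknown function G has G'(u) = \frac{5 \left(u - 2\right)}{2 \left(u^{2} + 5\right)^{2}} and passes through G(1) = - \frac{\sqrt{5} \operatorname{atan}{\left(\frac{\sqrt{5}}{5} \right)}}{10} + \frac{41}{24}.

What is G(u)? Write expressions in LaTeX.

G(u) = \frac{- 2 \sqrt{5} u^{2} \operatorname{atan}{\left(\frac{\sqrt{5} u}{5} \right)} + 40 u^{2} - 10 u - 10 \sqrt{5} \operatorname{atan}{\left(\frac{\sqrt{5} u}{5} \right)} + 175}{20 u^{2} + 100}

Any candidate G(u) must reproduce the stated G'(u) exactly.
A general antiderivative is \frac{- 2 u - 5}{4 u^{2} + 20} - \frac{\sqrt{5} \operatorname{atan}{\left(\frac{\sqrt{5} u}{5} \right)}}{10} + C.
The condition gives C = - \frac{\sqrt{5} \operatorname{atan}{\left(\frac{\sqrt{5}}{5} \right)}}{10} + \frac{41}{24} - (- \frac{7}{24} - \frac{\sqrt{5} \operatorname{atan}{\left(\frac{\sqrt{5}}{5} \right)}}{10}) = 2.
So G(u) = \frac{- 2 \sqrt{5} u^{2} \operatorname{atan}{\left(\frac{\sqrt{5} u}{5} \right)} + 40 u^{2} - 10 u - 10 \sqrt{5} \operatorname{atan}{\left(\frac{\sqrt{5} u}{5} \right)} + 175}{20 u^{2} + 100}.
Check: d/du[\frac{- 2 \sqrt{5} u^{2} \operatorname{atan}{\left(\frac{\sqrt{5} u}{5} \right)} + 40 u^{2} - 10 u - 10 \sqrt{5} \operatorname{atan}{\left(\frac{\sqrt{5} u}{5} \right)} + 175}{20 u^{2} + 100}] = \frac{5 u - 10}{2 u^{4} + 20 u^{2} + 50}, which equals G'(u).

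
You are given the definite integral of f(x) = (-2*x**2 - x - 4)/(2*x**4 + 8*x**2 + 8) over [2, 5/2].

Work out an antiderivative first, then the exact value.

A first test for any F(x): its x-derivative must equal f(x) identically.
F(x) = -(2*sqrt(2)*x**2*atan(sqrt(2)*x/2) + 4*sqrt(2)*atan(sqrt(2)*x/2) - 1)/(4*(x**2 + 2)) is an antiderivative of f.
Check: d/dx[-(2*sqrt(2)*x**2*atan(sqrt(2)*x/2) + 4*sqrt(2)*atan(sqrt(2)*x/2) - 1)/(4*(x**2 + 2))] = (-2*x**2 - x - 4)/(2*x**4 + 8*x**2 + 8) = f(x).
F(5/2) = -sqrt(2)*atan(5*sqrt(2)/4)/2 + 1/33; F(2) = -sqrt(2)*atan(sqrt(2))/2 + 1/24.
Integral = F(5/2) - F(2) = -sqrt(2)*atan(5*sqrt(2)/4)/2 - 1/88 + sqrt(2)*atan(sqrt(2))/2.

Antiderivative: F(x) = -(2*sqrt(2)*x**2*atan(sqrt(2)*x/2) + 4*sqrt(2)*atan(sqrt(2)*x/2) - 1)/(4*(x**2 + 2)); value = -sqrt(2)*atan(5*sqrt(2)/4)/2 - 1/88 + sqrt(2)*atan(sqrt(2))/2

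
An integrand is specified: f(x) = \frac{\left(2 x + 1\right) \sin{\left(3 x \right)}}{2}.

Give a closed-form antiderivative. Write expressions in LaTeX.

An antiderivative is F(x) = - \frac{6 x \cos{\left(3 x \right)} - 2 \sin{\left(3 x \right)} + 3 \cos{\left(3 x \right)}}{18}.

Any candidate F(x) must reproduce f(x) exactly when differentiated.
Check: d/dx[- \frac{6 x \cos{\left(3 x \right)} - 2 \sin{\left(3 x \right)} + 3 \cos{\left(3 x \right)}}{18}] = x \sin{\left(3 x \right)} + \frac{\sin{\left(3 x \right)}}{2}, which equals f(x).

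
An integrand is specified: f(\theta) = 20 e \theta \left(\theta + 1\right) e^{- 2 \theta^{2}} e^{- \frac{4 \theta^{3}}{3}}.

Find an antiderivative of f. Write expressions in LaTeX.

The substitution u = - \frac{4 \theta^{3}}{3} - 2 \theta^{2} + 1 works: f is exactly (dF/du)*(du/d\theta) for that inner function.
Check: d/d\theta[- 5 e^{- \frac{4 \theta^{3}}{3} - 2 \theta^{2} + 1}] = e \left(20 \theta^{2} + 20 \theta\right) e^{- 2 \theta^{2}} e^{- \frac{4 \theta^{3}}{3}}, which equals f(\theta).

An antiderivative is F(\theta) = - 5 e^{- \frac{4 \theta^{3}}{3} - 2 \theta^{2} + 1}.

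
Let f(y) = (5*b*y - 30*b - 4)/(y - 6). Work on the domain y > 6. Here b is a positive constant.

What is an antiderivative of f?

An antiderivative is F(y) = 5*b*y - 4*log(y - 6).

Any candidate F(y) must reproduce f(y) exactly when differentiated.
Check: d/dy[5*b*y - 4*log(y - 6)] = (5*b*y - 30*b - 4)/(y - 6) = f(y).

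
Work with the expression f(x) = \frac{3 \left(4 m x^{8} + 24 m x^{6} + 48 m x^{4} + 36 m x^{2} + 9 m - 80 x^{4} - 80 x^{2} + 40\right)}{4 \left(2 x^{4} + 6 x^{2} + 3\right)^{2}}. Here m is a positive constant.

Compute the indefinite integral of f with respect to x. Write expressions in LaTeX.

F(x) = \frac{3 m x}{4} + \frac{5 x}{x^{4} + 3 x^{2} + \frac{3}{2}} + C

A first test for any F(x): its x-derivative must equal f(x) identically.
Check: d/dx[\frac{3 m x}{4} + \frac{5 x}{x^{4} + 3 x^{2} + \frac{3}{2}}] = \frac{12 m x^{8} + 72 m x^{6} + 144 m x^{4} + 108 m x^{2} + 27 m - 240 x^{4} - 240 x^{2} + 120}{16 x^{8} + 96 x^{6} + 192 x^{4} + 144 x^{2} + 36}, which equals f(x).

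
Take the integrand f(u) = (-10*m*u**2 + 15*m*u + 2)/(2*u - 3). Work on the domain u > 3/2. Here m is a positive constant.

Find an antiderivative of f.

For F(u) to be correct the identity F'(u) - f(u) = 0 must hold.
Check: d/du[(-5*m*u**2 + 2*log(2*u - 3))/2] = (-10*m*u**2 + 15*m*u + 2)/(2*u - 3) = f(u).

An antiderivative is F(u) = (-5*m*u**2 + 2*log(2*u - 3))/2.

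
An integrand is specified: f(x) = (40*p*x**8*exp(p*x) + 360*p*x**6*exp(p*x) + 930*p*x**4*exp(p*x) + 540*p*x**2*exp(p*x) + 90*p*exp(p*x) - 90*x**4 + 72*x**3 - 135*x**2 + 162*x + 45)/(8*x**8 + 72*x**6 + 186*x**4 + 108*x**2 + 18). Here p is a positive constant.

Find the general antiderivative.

F(x) = 5*x/(4*x**4/3 + 6*x**2 + 2) + 5*exp(p*x) - 3/(4*x**4/3 + 6*x**2 + 2) + C

For F(x) to be correct the identity F'(x) - f(x) = 0 must hold.
Check: d/dx[5*x/(4*x**4/3 + 6*x**2 + 2) + 5*exp(p*x) - 3/(4*x**4/3 + 6*x**2 + 2)] = (40*p*x**8*exp(p*x) + 360*p*x**6*exp(p*x) + 930*p*x**4*exp(p*x) + 540*p*x**2*exp(p*x) + 90*p*exp(p*x) - 90*x**4 + 72*x**3 - 135*x**2 + 162*x + 45)/(8*x**8 + 72*x**6 + 186*x**4 + 108*x**2 + 18) = f(x).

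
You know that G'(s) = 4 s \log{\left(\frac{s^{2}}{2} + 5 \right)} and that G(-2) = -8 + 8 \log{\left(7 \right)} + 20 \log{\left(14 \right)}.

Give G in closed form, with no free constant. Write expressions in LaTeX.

G(s) = 2 \left(s^{2} \log{\left(\frac{s^{2}}{2} + 5 \right)} - s^{2} + 10 \log{\left(s^{2} + 10 \right)}\right)

A candidate passes only if d/ds[G] lands on the given G'(s) exactly.
A general antiderivative is 2 s^{2} \log{\left(\frac{s^{2}}{2} + 5 \right)} - 2 s^{2} + 20 \log{\left(s^{2} + 10 \right)} + C.
The condition gives C = -8 + 8 \log{\left(7 \right)} + 20 \log{\left(14 \right)} - (-8 + 8 \log{\left(7 \right)} + 20 \log{\left(14 \right)}) = 0.
So G(s) = 2 \left(s^{2} \log{\left(\frac{s^{2}}{2} + 5 \right)} - s^{2} + 10 \log{\left(s^{2} + 10 \right)}\right).
Check: d/ds[2 \left(s^{2} \log{\left(\frac{s^{2}}{2} + 5 \right)} - s^{2} + 10 \log{\left(s^{2} + 10 \right)}\right)] = 4 s \log{\left(\frac{s^{2}}{2} + 5 \right)} = G'(s).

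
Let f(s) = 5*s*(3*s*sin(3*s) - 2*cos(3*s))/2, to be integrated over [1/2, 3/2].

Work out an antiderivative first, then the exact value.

Recognize the product-rule pattern: f = u'v + uv' with u = -5*s**2/2, v = cos(3*s), so integration by parts undoes it.
F(s) = -5*s**2*cos(3*s)/2 is an antiderivative of f.
Check: d/ds[-5*s**2*cos(3*s)/2] = 15*s**2*sin(3*s)/2 - 5*s*cos(3*s), which equals f(s).
F(3/2) = -45*cos(9/2)/8; F(1/2) = -5*cos(3/2)/8.
Integral = F(3/2) - F(1/2) = 5*cos(3/2)/8 - 45*cos(9/2)/8.

Antiderivative: F(s) = -5*s**2*cos(3*s)/2; value = 5*cos(3/2)/8 - 45*cos(9/2)/8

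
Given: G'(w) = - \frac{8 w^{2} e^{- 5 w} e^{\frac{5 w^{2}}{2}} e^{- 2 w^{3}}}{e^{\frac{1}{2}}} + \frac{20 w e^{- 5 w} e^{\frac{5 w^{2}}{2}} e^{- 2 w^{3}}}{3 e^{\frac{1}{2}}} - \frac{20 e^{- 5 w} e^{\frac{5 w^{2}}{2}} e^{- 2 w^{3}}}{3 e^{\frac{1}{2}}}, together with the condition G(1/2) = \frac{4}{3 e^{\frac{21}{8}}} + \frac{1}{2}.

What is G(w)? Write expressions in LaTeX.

G(w) = \frac{8 e^{- 2 w^{3} + \frac{5 w^{2}}{2} - 5 w - \frac{1}{2}} + 3}{6}

The substitution u = - 2 w^{3} + \frac{5 w^{2}}{2} - 5 w - \frac{1}{2} works: G'(w) is exactly (dG/du)*(du/dw) for that inner function.
A general antiderivative is \frac{4 e^{- 2 w^{3} + \frac{5 w^{2}}{2} - 5 w - \frac{1}{2}}}{3} + C.
The condition gives C = \frac{4}{3 e^{\frac{21}{8}}} + \frac{1}{2} - (\frac{4}{3 e^{\frac{21}{8}}}) = \frac{1}{2}.
So G(w) = \frac{8 e^{- 2 w^{3} + \frac{5 w^{2}}{2} - 5 w - \frac{1}{2}} + 3}{6}.
Check: d/dw[\frac{8 e^{- 2 w^{3} + \frac{5 w^{2}}{2} - 5 w - \frac{1}{2}} + 3}{6}] = \frac{\left(- 24 w^{2} + 20 w - 20\right) e^{- 5 w} e^{\frac{5 w^{2}}{2}} e^{- 2 w^{3}}}{3 e^{\frac{1}{2}}}, which equals G'(w).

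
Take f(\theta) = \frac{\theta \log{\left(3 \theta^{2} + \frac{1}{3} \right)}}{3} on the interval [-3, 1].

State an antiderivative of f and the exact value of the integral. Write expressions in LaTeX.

A candidate is checked by its d/d\theta: the result must match f(\theta).
F(\theta) = \frac{9 \theta^{2} \log{\left(3 \theta^{2} + \frac{1}{3} \right)} - 9 \theta^{2} + \log{\left(9 \theta^{2} + 1 \right)}}{54} is an antiderivative of f.
Check: d/d\theta[\frac{9 \theta^{2} \log{\left(3 \theta^{2} + \frac{1}{3} \right)} - 9 \theta^{2} + \log{\left(9 \theta^{2} + 1 \right)}}{54}] = \frac{\theta \log{\left(3 \theta^{2} + \frac{1}{3} \right)}}{3} = f(\theta).
F(1) = - \frac{1}{6} + \frac{\log{\left(10 \right)}}{54} + \frac{\log{\left(\frac{10}{3} \right)}}{6}; F(-3) = - \frac{3}{2} + \frac{\log{\left(82 \right)}}{54} + \frac{3 \log{\left(\frac{82}{3} \right)}}{2}.
Integral = F(1) - F(-3) = - \frac{3 \log{\left(\frac{82}{3} \right)}}{2} - \frac{\log{\left(82 \right)}}{54} + \frac{\log{\left(10 \right)}}{54} + \frac{\log{\left(\frac{10}{3} \right)}}{6} + \frac{4}{3}.

Antiderivative: F(\theta) = \frac{9 \theta^{2} \log{\left(3 \theta^{2} + \frac{1}{3} \right)} - 9 \theta^{2} + \log{\left(9 \theta^{2} + 1 \right)}}{54}; value = - \frac{3 \log{\left(\frac{82}{3} \right)}}{2} - \frac{\log{\left(82 \right)}}{54} + \frac{\log{\left(10 \right)}}{54} + \frac{\log{\left(\frac{10}{3} \right)}}{6} + \frac{4}{3}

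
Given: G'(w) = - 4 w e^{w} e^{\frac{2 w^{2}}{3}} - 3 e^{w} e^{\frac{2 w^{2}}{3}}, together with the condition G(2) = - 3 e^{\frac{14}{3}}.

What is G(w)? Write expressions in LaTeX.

G'(w) matches the chain-rule pattern g'(h)*h' with inner function h(w) = \frac{2 w^{2}}{3} + w; substituting u = h(w) collapses the integral.
A general antiderivative is - 3 e^{\frac{2 w^{2}}{3} + w} + C.
The condition gives C = - 3 e^{\frac{14}{3}} - (- 3 e^{\frac{14}{3}}) = 0.
So G(w) = - 3 e^{\frac{2 w^{2}}{3} + w}.
Check: d/dw[- 3 e^{\frac{2 w^{2}}{3} + w}] = - 4 w e^{w} e^{\frac{2 w^{2}}{3}} - 3 e^{w} e^{\frac{2 w^{2}}{3}} = G'(w).

G(w) = - 3 e^{\frac{2 w^{2}}{3} + w}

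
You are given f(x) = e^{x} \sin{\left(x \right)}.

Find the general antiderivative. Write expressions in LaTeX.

A first test for any F(x): its x-derivative must equal f(x) identically.
Check: d/dx[- \frac{\left(- \sin{\left(x \right)} + \cos{\left(x \right)}\right) e^{x}}{2}] = e^{x} \sin{\left(x \right)} = f(x).

F(x) = - \frac{\left(- \sin{\left(x \right)} + \cos{\left(x \right)}\right) e^{x}}{2} + C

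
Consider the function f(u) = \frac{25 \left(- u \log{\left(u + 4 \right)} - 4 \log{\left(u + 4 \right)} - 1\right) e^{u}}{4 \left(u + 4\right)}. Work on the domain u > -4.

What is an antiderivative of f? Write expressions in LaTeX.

Recognize the product-rule pattern: f = v'r + vr' with v = - \frac{25 e^{u}}{4}, r = \log{\left(u + 4 \right)}, so integration by parts undoes it.
Check: d/du[- \frac{25 e^{u} \log{\left(u + 4 \right)}}{4}] = \frac{- 25 u e^{u} \log{\left(u + 4 \right)} - 100 e^{u} \log{\left(u + 4 \right)} - 25 e^{u}}{4 u + 16}, which equals f(u).

An antiderivative is F(u) = - \frac{25 e^{u} \log{\left(u + 4 \right)}}{4}.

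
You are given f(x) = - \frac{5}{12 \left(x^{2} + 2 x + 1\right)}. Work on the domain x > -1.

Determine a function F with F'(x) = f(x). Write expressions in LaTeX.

An antiderivative is F(x) = \frac{5}{4 \left(3 x + 3\right)}.

Check any antiderivative F(x) by computing F'(x) and comparing it with f(x).
Check: d/dx[\frac{5}{4 \left(3 x + 3\right)}] = - \frac{5}{12 x^{2} + 24 x + 12}, which equals f(x).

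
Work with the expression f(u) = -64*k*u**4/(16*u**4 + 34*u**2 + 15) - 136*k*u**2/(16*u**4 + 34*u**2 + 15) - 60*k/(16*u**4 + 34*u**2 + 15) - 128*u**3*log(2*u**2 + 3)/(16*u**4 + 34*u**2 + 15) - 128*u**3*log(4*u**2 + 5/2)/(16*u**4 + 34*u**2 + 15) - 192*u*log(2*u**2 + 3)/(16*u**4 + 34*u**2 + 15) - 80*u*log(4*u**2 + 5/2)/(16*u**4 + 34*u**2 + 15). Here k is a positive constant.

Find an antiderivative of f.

Integrate term by term and add the pieces.
Check: d/du[-4*(k*u + log(2*u**2 + 3)*log(4*u**2 + 5/2))] = (-64*k*u**4 - 136*k*u**2 - 60*k - 128*u**3*log(2*u**2 + 3) - 128*u**3*log(4*u**2 + 5/2) - 192*u*log(2*u**2 + 3) - 80*u*log(4*u**2 + 5/2))/(16*u**4 + 34*u**2 + 15), which equals f(u).

An antiderivative is F(u) = -4*(k*u + log(2*u**2 + 3)*log(4*u**2 + 5/2)).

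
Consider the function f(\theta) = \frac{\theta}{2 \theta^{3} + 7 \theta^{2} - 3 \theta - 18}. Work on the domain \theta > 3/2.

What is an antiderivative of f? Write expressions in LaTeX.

The denominator factors as \left(\theta + 2\right) \left(\theta + 3\right) \left(2 \theta - 3\right); partial fractions split f into directly integrable pieces: \frac{2}{21 \left(2 \theta - 3\right)} - \frac{1}{3 \left(\theta + 3\right)} + \frac{2}{7 \left(\theta + 2\right)}.
Check: d/d\theta[\frac{\log{\left(\theta - \frac{3}{2} \right)} + 6 \log{\left(\theta + 2 \right)} - 7 \log{\left(\theta + 3 \right)}}{21}] = \frac{\theta}{2 \theta^{3} + 7 \theta^{2} - 3 \theta - 18} = f(\theta).

An antiderivative is F(\theta) = \frac{\log{\left(\theta - \frac{3}{2} \right)} + 6 \log{\left(\theta + 2 \right)} - 7 \log{\left(\theta + 3 \right)}}{21}.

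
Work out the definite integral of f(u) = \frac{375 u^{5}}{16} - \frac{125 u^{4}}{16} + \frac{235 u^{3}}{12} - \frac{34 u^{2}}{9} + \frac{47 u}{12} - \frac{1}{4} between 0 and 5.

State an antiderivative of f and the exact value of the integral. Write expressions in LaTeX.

f matches the chain-rule pattern g'(h)*h' with inner function h(u) = - \frac{5 u^{2}}{2} + \frac{u}{3} - 1; substituting w = h(u) collapses the integral.
F(u) = \frac{\left(15 u^{2} - 2 u + 6\right)^{3}}{864} is an antiderivative of f.
Check: d/du[\frac{\left(15 u^{2} - 2 u + 6\right)^{3}}{864}] = \frac{375 u^{5}}{16} - \frac{125 u^{4}}{16} + \frac{235 u^{3}}{12} - \frac{34 u^{2}}{9} + \frac{47 u}{12} - \frac{1}{4} = f(u).
F(5) = \frac{51064811}{864}; F(0) = \frac{1}{4}.
Integral = F(5) - F(0) = \frac{51064595}{864}.

Antiderivative: F(u) = \frac{\left(15 u^{2} - 2 u + 6\right)^{3}}{864}; value = \frac{51064595}{864}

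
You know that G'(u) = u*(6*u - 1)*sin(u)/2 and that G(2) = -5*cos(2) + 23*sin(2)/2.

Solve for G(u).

Check a candidate G(u) by differentiating: d/du[G] must match the given G'(u).
A general antiderivative is -3*u**2*cos(u) + 6*u*sin(u) + u*cos(u)/2 - sin(u)/2 + 6*cos(u) + C.
The condition gives C = -5*cos(2) + 23*sin(2)/2 - (-5*cos(2) + 23*sin(2)/2) = 0.
So G(u) = -3*u**2*cos(u) + 6*u*sin(u) + u*cos(u)/2 - sin(u)/2 + 6*cos(u).
Check: d/du[-3*u**2*cos(u) + 6*u*sin(u) + u*cos(u)/2 - sin(u)/2 + 6*cos(u)] = 3*u**2*sin(u) - u*sin(u)/2, which equals G'(u).

G(u) = -3*u**2*cos(u) + 6*u*sin(u) + u*cos(u)/2 - sin(u)/2 + 6*cos(u)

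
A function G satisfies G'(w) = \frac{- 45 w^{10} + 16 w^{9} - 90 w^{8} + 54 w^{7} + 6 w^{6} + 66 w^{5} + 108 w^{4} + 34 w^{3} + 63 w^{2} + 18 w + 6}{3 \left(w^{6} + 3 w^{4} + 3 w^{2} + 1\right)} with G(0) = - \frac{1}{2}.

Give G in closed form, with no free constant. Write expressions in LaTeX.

G(w) = \frac{- 18 w^{9} + 8 w^{8} - 6 w^{7} + 22 w^{6} + 54 w^{5} + 23 w^{4} + 54 w^{3} + 12 w^{2} + 12 w - 3}{6 w^{4} + 12 w^{2} + 6}

Check a candidate G(w) by differentiating: d/dw[G] must match the given G'(w).
A general antiderivative is - 3 w^{5} + \frac{4 w^{4}}{3} + 5 w^{3} + w^{2} + 2 w - \frac{2}{2 w^{4} + 4 w^{2} + 2} + C.
The condition gives C = - \frac{1}{2} - (-1) = \frac{1}{2}.
So G(w) = \frac{- 18 w^{9} + 8 w^{8} - 6 w^{7} + 22 w^{6} + 54 w^{5} + 23 w^{4} + 54 w^{3} + 12 w^{2} + 12 w - 3}{6 w^{4} + 12 w^{2} + 6}.
Check: d/dw[\frac{- 18 w^{9} + 8 w^{8} - 6 w^{7} + 22 w^{6} + 54 w^{5} + 23 w^{4} + 54 w^{3} + 12 w^{2} + 12 w - 3}{6 w^{4} + 12 w^{2} + 6}] = \frac{- 45 w^{10} + 16 w^{9} - 90 w^{8} + 54 w^{7} + 6 w^{6} + 66 w^{5} + 108 w^{4} + 34 w^{3} + 63 w^{2} + 18 w + 6}{3 w^{6} + 9 w^{4} + 9 w^{2} + 3}, which equals G'(w).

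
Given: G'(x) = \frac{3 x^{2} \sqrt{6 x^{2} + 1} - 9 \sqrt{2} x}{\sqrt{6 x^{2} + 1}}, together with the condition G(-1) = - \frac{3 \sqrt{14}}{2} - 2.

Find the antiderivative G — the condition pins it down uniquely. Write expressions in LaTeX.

G(x) = x^{3} - 3 \sqrt{3 x^{2} + \frac{1}{2}} - 1

Whatever form G(x) takes, its d/dx must return the stated G'(x).
A general antiderivative is x^{3} - 3 \sqrt{3 x^{2} + \frac{1}{2}} + C.
The condition gives C = - \frac{3 \sqrt{14}}{2} - 2 - (- \frac{3 \sqrt{14}}{2} - 1) = -1.
So G(x) = x^{3} - 3 \sqrt{3 x^{2} + \frac{1}{2}} - 1.
Check: d/dx[x^{3} - 3 \sqrt{3 x^{2} + \frac{1}{2}} - 1] = \frac{3 x^{2} \sqrt{6 x^{2} + 1} - 9 \sqrt{2} x}{\sqrt{6 x^{2} + 1}} = G'(x).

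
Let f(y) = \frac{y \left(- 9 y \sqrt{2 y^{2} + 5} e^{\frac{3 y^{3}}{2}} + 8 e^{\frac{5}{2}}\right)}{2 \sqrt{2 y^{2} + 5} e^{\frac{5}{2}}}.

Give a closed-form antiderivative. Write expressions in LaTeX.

Differentiate the proposed F(y) back; it has to land on f(y) exactly.
Check: d/dy[2 \sqrt{2 y^{2} + 5} - e^{\frac{3 y^{3}}{2} - \frac{5}{2}}] = \frac{- \frac{9 y^{2} \sqrt{2 y^{2} + 5} e^{\frac{3 y^{3}}{2}}}{e^{\frac{5}{2}}} + 8 y}{2 \sqrt{2 y^{2} + 5}}, which equals f(y).

An antiderivative is F(y) = 2 \sqrt{2 y^{2} + 5} - e^{\frac{3 y^{3}}{2} - \frac{5}{2}}.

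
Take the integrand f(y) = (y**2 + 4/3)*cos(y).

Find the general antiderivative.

F(y) = y**2*sin(y) + 2*y*cos(y) - 2*sin(y)/3 + C

Any candidate F(y) must reproduce f(y) exactly when differentiated.
Check: d/dy[y**2*sin(y) + 2*y*cos(y) - 2*sin(y)/3] = y**2*cos(y) + 4*cos(y)/3, which equals f(y).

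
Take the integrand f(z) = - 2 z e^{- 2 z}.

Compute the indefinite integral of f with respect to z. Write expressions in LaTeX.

F(z) = \frac{\left(2 z + 1\right) e^{- 2 z}}{2} + C

f has the shape u'v + uv' for u = z + \frac{1}{2} and v = e^{- 2 z} — it is the derivative of the product u*v.
Check: d/dz[\frac{\left(2 z + 1\right) e^{- 2 z}}{2}] = - 2 z e^{- 2 z} = f(z).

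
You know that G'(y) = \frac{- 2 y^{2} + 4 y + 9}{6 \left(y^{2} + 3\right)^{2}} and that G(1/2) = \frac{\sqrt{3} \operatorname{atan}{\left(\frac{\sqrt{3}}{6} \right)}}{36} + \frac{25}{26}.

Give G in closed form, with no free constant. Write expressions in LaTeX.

G(y) = \frac{\sqrt{3} y^{2} \operatorname{atan}{\left(\frac{\sqrt{3} y}{3} \right)} + 36 y^{2} + 15 y + 3 \sqrt{3} \operatorname{atan}{\left(\frac{\sqrt{3} y}{3} \right)} + 96}{36 \left(y^{2} + 3\right)}

For G(y) to be correct, d/dy[G] must agree with the stated G'(y) identically.
A general antiderivative is - \frac{4 - 5 y}{12 y^{2} + 36} + \frac{\sqrt{3} \operatorname{atan}{\left(\frac{\sqrt{3} y}{3} \right)}}{36} + C.
The condition gives C = \frac{\sqrt{3} \operatorname{atan}{\left(\frac{\sqrt{3}}{6} \right)}}{36} + \frac{25}{26} - (- \frac{1}{26} + \frac{\sqrt{3} \operatorname{atan}{\left(\frac{\sqrt{3}}{6} \right)}}{36}) = 1.
So G(y) = \frac{\sqrt{3} y^{2} \operatorname{atan}{\left(\frac{\sqrt{3} y}{3} \right)} + 36 y^{2} + 15 y + 3 \sqrt{3} \operatorname{atan}{\left(\frac{\sqrt{3} y}{3} \right)} + 96}{36 \left(y^{2} + 3\right)}.
Check: d/dy[\frac{\sqrt{3} y^{2} \operatorname{atan}{\left(\frac{\sqrt{3} y}{3} \right)} + 36 y^{2} + 15 y + 3 \sqrt{3} \operatorname{atan}{\left(\frac{\sqrt{3} y}{3} \right)} + 96}{36 \left(y^{2} + 3\right)}] = \frac{- 2 y^{2} + 4 y + 9}{6 y^{4} + 36 y^{2} + 54}, which equals G'(y).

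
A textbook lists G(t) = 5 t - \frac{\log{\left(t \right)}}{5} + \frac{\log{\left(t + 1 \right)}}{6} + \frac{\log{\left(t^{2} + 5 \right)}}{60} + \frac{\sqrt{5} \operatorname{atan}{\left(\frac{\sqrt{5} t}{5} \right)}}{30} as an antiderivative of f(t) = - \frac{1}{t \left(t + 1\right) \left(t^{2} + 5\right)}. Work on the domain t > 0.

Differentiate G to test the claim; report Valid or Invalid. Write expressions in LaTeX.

Invalid: d/dt[G] - f = 5, which is not 0.

d/dt[G] = \frac{5 t^{4} + 5 t^{3} + 25 t^{2} + 25 t - 1}{t^{4} + t^{3} + 5 t^{2} + 5 t}
d/dt[G] - f(t) = 5 != 0.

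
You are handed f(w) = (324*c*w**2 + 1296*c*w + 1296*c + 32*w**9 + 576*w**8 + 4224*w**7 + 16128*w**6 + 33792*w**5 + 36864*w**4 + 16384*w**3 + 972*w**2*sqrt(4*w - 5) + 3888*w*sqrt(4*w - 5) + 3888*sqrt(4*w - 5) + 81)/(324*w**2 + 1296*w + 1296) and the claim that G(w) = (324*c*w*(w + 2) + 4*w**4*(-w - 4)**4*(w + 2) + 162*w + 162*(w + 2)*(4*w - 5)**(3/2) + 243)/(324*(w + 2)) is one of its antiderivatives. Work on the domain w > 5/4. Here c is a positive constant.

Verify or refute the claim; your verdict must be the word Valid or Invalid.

Valid - the claim checks out under differentiation.

d/dw[G] = (324*c*w**2 + 1296*c*w + 1296*c + 32*w**9 + 576*w**8 + 4224*w**7 + 16128*w**6 + 33792*w**5 + 36864*w**4 + 16384*w**3 + 972*w**2*sqrt(4*w - 5) + 3888*w*sqrt(4*w - 5) + 3888*sqrt(4*w - 5) + 81)/(324*w**2 + 1296*w + 1296)
This equals f(w) exactly, so the claim holds.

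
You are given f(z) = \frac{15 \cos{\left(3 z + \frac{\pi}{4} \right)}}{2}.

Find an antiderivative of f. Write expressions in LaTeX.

An antiderivative is F(z) = \frac{5 \sin{\left(3 z + \frac{\pi}{4} \right)}}{2}.

Differentiate the proposed F(z) back; it has to land on f(z) exactly.
Check: d/dz[\frac{5 \sin{\left(3 z + \frac{\pi}{4} \right)}}{2}] = \frac{15 \cos{\left(3 z + \frac{\pi}{4} \right)}}{2} = f(z).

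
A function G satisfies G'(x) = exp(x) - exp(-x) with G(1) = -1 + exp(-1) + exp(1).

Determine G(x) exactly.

G(x) = exp(x) - 1 + exp(-x)

Integrate term by term and add the pieces.
A general antiderivative is exp(x) + exp(-x) + C.
The condition gives C = -1 + exp(-1) + exp(1) - (exp(-1) + exp(1)) = -1.
So G(x) = exp(x) - 1 + exp(-x).
Check: d/dx[exp(x) - 1 + exp(-x)] = (exp(2*x) - 1)*exp(-x), which equals G'(x).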